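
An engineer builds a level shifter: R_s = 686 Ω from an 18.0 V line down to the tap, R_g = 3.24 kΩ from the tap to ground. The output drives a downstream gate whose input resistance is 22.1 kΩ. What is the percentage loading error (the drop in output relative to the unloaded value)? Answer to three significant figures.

2.50 %

The divider's output (Thévenin) resistance is R_s‖R_g = 566.1 Ω.
Fractional drop under load = R_th/(R_th + R_L) = 566.1 / (566.1 + 22100) = 0.02498.
So the output falls by 2.50 %.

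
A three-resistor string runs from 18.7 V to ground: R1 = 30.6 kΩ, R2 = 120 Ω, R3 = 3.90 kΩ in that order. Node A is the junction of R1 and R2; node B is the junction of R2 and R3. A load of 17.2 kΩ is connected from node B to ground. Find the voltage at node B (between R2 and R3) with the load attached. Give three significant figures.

V ≈ 1.75 V

At node B, R3 is in parallel with the load: R3‖R_L = 3179 Ω.
Below node A the resistance is R2 + (R3‖R_L) = 3299 Ω, so V_A = 18.7 × 3299/33900 = 1.820 V.
Then V_B = V_A × (R3‖R_L)/(R2 + R3‖R_L) = 1.820 × 3179/3299 = 1.75 V.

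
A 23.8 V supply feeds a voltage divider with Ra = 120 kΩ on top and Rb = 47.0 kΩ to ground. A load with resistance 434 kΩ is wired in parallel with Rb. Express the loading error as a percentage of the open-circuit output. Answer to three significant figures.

7.22 %

The divider's output (Thévenin) resistance is Ra‖Rb = 33.77 kΩ.
Fractional drop under load = R_th/(R_th + R_L) = 33.77 / (33.77 + 434) = 0.07220.
So the output falls by 7.22 %.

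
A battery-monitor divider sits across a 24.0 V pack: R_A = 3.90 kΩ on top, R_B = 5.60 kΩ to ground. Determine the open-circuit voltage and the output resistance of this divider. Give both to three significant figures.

V_th is the open-circuit tap voltage: 24.0 × 5.60/(3.90 + 5.60) = 14.1 V.
With the supply zeroed, R_A and R_B appear in parallel from the tap: R_th = R_A‖R_B = (3.90 × 5.60)/9.500 = 2.30 kΩ.

V_th = 14.1 V, R_th = 2.30 kΩ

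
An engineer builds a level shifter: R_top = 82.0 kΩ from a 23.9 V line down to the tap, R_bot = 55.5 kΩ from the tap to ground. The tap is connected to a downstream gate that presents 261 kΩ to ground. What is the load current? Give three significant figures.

I_L ≈ 0.0328 mA

R_bot‖R_L = 45.77 kΩ; V_out = 23.9 × 45.77/127.8 = 8.561 V.
I_L = V_out / R_L = 8.561 / 261 kΩ = 0.0328 mA.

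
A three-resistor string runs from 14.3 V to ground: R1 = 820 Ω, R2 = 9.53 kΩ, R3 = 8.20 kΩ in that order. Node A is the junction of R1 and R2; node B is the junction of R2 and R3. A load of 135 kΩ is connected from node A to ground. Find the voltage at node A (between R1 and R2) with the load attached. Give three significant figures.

V ≈ 13.6 V

Below node A the series string R2+R3 = 17730 Ω sits in parallel with the 135000 Ω load: 15670 Ω.
V_A = 14.3 × 15670/(820 + 15670) = 13.6 V.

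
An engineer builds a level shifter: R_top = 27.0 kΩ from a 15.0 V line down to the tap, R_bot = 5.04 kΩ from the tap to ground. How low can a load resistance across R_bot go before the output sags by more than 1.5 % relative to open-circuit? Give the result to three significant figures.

Output resistance R_th = R_top‖R_bot = (27.0 × 5.04)/32.04 = 4.247 kΩ.
The fractional drop is R_th/(R_th + R_L); requiring this ≤ 0.0150 gives R_L ≥ R_th(1/0.0150 − 1) = 4.247 × 65.67 = 279 kΩ.

R_L(min) ≈ 279 kΩ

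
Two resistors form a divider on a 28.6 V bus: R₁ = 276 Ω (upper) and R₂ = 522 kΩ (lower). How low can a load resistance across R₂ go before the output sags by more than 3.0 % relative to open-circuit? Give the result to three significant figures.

R_L(min) ≈ 8.92 kΩ

Output resistance R_th = R₁‖R₂ = (276 × 522000)/522300 = 275.9 Ω.
The fractional drop is R_th/(R_th + R_L); requiring this ≤ 0.0300 gives R_L ≥ R_th(1/0.0300 − 1) = 275.9 × 32.33 = 8.92 kΩ.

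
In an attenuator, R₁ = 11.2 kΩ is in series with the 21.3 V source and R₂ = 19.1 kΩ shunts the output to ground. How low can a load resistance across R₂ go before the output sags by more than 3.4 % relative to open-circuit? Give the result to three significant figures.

R_L(min) ≈ 201 kΩ

Output resistance R_th = R₁‖R₂ = (11.2 × 19.1)/30.30 = 7.060 kΩ.
The fractional drop is R_th/(R_th + R_L); requiring this ≤ 0.0340 gives R_L ≥ R_th(1/0.0340 − 1) = 7.060 × 28.41 = 201 kΩ.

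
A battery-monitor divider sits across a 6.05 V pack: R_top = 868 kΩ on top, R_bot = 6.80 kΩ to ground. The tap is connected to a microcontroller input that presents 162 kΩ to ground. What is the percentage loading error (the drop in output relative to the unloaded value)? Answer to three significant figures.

4.00 %

The divider's output (Thévenin) resistance is R_top‖R_bot = 6.747 kΩ.
Fractional drop under load = R_th/(R_th + R_L) = 6.747 / (6.747 + 162) = 0.03998.
So the output falls by 4.00 %.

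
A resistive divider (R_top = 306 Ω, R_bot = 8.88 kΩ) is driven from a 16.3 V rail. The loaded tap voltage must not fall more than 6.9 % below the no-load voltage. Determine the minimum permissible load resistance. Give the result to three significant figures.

Output resistance R_th = R_top‖R_bot = (306 × 8880)/9186 = 295.8 Ω.
The fractional drop is R_th/(R_th + R_L); requiring this ≤ 0.0690 gives R_L ≥ R_th(1/0.0690 − 1) = 295.8 × 13.49 = 3.99 kΩ.

R_L(min) ≈ 3.99 kΩ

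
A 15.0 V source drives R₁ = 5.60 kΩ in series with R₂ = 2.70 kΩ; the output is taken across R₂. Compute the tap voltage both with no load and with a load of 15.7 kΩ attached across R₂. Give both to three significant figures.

Unloaded: 4.88 V; loaded: 4.37 V

Open-circuit: V = 15.0 × 2.70/(5.60 + 2.70) = 4.88 V.
With the load, R₂ becomes R₂‖R_L = 2.304 kΩ, so V = 15.0 × 2.304/7.904 = 4.37 V.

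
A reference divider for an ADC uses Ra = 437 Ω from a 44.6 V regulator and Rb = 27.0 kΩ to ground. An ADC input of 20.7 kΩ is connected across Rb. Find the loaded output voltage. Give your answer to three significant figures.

The load sits in parallel with Rb: Rb‖R_L = (27000 × 20700) / (27000 + 20700) = 11720 Ω.
V_out = 44.6 × 11720 / (437 + 11720) = 44.6 × 11720/12150 = 43.0 V.

V_out ≈ 43.0 V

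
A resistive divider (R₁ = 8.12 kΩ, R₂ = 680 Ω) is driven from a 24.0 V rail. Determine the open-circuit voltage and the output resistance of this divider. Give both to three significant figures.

V_th is the open-circuit tap voltage: 24.0 × 680/(8120 + 680) = 1.85 V.
With the supply zeroed, R₁ and R₂ appear in parallel from the tap: R_th = R₁‖R₂ = (8120 × 680)/8800 = 627 Ω.

V_th = 1.85 V, R_th = 627 Ω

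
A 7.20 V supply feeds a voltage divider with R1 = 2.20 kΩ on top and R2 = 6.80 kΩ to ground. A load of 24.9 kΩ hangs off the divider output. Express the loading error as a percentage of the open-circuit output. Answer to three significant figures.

The divider's output (Thévenin) resistance is R1‖R2 = 1.662 kΩ.
Fractional drop under load = R_th/(R_th + R_L) = 1.662 / (1.662 + 24.9) = 0.06258.
So the output falls by 6.26 %.

6.26 %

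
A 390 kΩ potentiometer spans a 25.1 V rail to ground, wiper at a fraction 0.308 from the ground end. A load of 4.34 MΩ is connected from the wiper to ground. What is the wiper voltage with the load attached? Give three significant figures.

V ≈ 7.59 V

The wiper splits the pot into (1−α)R = 269.9 kΩ above and αR = 120.1 kΩ below.
Lower section ‖ load = 116.9 kΩ.
V_wiper = 25.1 × 116.9/(269.9 + 116.9) = 7.59 V.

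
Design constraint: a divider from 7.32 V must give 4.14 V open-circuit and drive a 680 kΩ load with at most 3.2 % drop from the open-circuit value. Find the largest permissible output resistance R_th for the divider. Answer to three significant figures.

Loading drop = R_th/(R_th + R_L) ≤ 0.0320, so R_th ≤ R_L · ε/(1−ε) = 680 kΩ × 0.0320/0.9680 = 22.5 kΩ.
(Any R1, R2 with R2/(R1+R2) = 0.566 and R1‖R2 ≤ 22.5 kΩ will meet the spec.)

R_th ≤ 22.5 kΩ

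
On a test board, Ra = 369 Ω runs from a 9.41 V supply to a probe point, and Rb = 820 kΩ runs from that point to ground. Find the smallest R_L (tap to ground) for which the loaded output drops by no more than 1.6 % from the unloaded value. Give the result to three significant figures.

R_L(min) ≈ 22.7 kΩ

Output resistance R_th = Ra‖Rb = (369 × 820000)/820400 = 368.8 Ω.
The fractional drop is R_th/(R_th + R_L); requiring this ≤ 0.0160 gives R_L ≥ R_th(1/0.0160 − 1) = 368.8 × 61.50 = 22.7 kΩ.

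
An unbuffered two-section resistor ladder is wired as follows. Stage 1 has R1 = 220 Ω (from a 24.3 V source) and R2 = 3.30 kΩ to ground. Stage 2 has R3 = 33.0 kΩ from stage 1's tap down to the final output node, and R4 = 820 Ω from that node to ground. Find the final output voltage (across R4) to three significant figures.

V_out ≈ 0.549 V

Stage 2 presents R3+R4 = 33820 Ω as a load on stage 1's tap.
Stage 1's lower leg becomes R2‖(R3+R4) = 3007 Ω, so V_mid = 24.3 × 3007/3227 = 22.64 V.
Stage 2 is itself unloaded: V_out = V_mid × R4/(R3+R4) = 22.64 × 820/33820 = 0.549 V.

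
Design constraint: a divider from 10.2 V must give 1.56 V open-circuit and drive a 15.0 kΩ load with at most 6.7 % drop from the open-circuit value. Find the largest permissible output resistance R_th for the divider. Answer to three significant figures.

R_th ≤ 1.08 kΩ

Loading drop = R_th/(R_th + R_L) ≤ 0.0670, so R_th ≤ R_L · ε/(1−ε) = 15.0 kΩ × 0.0670/0.9330 = 1.08 kΩ.
(Any R1, R2 with R2/(R1+R2) = 0.153 and R1‖R2 ≤ 1.08 kΩ will meet the spec.)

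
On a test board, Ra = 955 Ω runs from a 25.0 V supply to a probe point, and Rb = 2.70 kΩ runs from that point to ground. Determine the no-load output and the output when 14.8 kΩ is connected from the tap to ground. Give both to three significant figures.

Open-circuit: V = 25.0 × 2700/(955 + 2700) = 18.5 V.
With the load, Rb becomes Rb‖R_L = 2283 Ω, so V = 25.0 × 2283/3238 = 17.6 V.

Unloaded: 18.5 V; loaded: 17.6 V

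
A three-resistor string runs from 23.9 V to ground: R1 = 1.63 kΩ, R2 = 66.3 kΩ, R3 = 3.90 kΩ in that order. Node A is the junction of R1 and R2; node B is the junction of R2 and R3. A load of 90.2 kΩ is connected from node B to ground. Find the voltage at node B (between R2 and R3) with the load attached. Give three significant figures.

V ≈ 1.25 V

At node B, R3 is in parallel with the load: R3‖R_L = 3.738 kΩ.
Below node A the resistance is R2 + (R3‖R_L) = 70.04 kΩ, so V_A = 23.9 × 70.04/71.67 = 23.36 V.
Then V_B = V_A × (R3‖R_L)/(R2 + R3‖R_L) = 23.36 × 3.738/70.04 = 1.25 V.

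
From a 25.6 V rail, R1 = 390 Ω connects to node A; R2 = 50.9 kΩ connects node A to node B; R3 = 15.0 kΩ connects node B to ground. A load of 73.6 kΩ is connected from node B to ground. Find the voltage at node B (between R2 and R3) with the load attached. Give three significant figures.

At node B, R3 is in parallel with the load: R3‖R_L = 12460 Ω.
Below node A the resistance is R2 + (R3‖R_L) = 63360 Ω, so V_A = 25.6 × 63360/63750 = 25.44 V.
Then V_B = V_A × (R3‖R_L)/(R2 + R3‖R_L) = 25.44 × 12460/63360 = 5.00 V.

V ≈ 5.00 V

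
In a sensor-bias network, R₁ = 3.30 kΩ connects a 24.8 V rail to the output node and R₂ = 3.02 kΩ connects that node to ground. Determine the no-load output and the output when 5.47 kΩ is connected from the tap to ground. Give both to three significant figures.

Unloaded: 11.9 V; loaded: 9.20 V

Open-circuit: V = 24.8 × 3.02/(3.30 + 3.02) = 11.9 V.
With the load, R₂ becomes R₂‖R_L = 1.946 kΩ, so V = 24.8 × 1.946/5.246 = 9.20 V.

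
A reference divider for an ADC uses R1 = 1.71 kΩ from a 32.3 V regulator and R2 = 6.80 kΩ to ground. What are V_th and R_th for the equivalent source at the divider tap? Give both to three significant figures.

V_th = 25.8 V, R_th = 1.37 kΩ

V_th is the open-circuit tap voltage: 32.3 × 6.80/(1.71 + 6.80) = 25.8 V.
With the supply zeroed, R1 and R2 appear in parallel from the tap: R_th = R1‖R2 = (1.71 × 6.80)/8.510 = 1.37 kΩ.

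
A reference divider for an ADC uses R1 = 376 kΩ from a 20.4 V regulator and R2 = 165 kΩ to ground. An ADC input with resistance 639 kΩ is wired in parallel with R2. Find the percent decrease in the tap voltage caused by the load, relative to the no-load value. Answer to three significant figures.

The divider's output (Thévenin) resistance is R1‖R2 = 114.7 kΩ.
Fractional drop under load = R_th/(R_th + R_L) = 114.7 / (114.7 + 639) = 0.1522.
So the output falls by 15.2 %.

15.2 %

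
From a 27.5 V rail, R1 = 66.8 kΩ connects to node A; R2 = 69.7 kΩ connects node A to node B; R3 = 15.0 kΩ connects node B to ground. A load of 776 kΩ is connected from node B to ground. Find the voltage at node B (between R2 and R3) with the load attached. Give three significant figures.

At node B, R3 is in parallel with the load: R3‖R_L = 14.72 kΩ.
Below node A the resistance is R2 + (R3‖R_L) = 84.42 kΩ, so V_A = 27.5 × 84.42/151.2 = 15.35 V.
Then V_B = V_A × (R3‖R_L)/(R2 + R3‖R_L) = 15.35 × 14.72/84.42 = 2.68 V.

V ≈ 2.68 V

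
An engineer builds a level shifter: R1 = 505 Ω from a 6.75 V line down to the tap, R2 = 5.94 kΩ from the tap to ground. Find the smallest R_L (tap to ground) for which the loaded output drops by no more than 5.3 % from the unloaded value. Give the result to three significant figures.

R_L(min) ≈ 8.32 kΩ

Output resistance R_th = R1‖R2 = (505 × 5940)/6445 = 465.4 Ω.
The fractional drop is R_th/(R_th + R_L); requiring this ≤ 0.0530 gives R_L ≥ R_th(1/0.0530 − 1) = 465.4 × 17.87 = 8.32 kΩ.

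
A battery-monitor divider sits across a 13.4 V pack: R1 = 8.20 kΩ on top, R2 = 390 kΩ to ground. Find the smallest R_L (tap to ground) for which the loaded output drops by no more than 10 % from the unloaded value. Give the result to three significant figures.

Output resistance R_th = R1‖R2 = (8.20 × 390)/398.2 = 8.031 kΩ.
The fractional drop is R_th/(R_th + R_L); requiring this ≤ 0.100 gives R_L ≥ R_th(1/0.100 − 1) = 8.031 × 9.000 = 72.3 kΩ.

R_L(min) ≈ 72.3 kΩ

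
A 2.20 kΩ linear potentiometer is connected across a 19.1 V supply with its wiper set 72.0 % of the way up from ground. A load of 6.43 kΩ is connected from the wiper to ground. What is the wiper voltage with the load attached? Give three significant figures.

V ≈ 12.9 V

The wiper splits the pot into (1−α)R = 616.0 Ω above and αR = 1584 Ω below.
Lower section ‖ load = 1271 Ω.
V_wiper = 19.1 × 1271/(616.0 + 1271) = 12.9 V.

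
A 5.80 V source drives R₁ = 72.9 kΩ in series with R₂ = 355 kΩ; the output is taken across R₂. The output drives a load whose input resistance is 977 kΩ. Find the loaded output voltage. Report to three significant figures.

V_out ≈ 4.53 V

The load sits in parallel with R₂: R₂‖R_L = (355 × 977) / (355 + 977) = 260.4 kΩ.
V_out = 5.80 × 260.4 / (72.9 + 260.4) = 5.80 × 260.4/333.3 = 4.53 V.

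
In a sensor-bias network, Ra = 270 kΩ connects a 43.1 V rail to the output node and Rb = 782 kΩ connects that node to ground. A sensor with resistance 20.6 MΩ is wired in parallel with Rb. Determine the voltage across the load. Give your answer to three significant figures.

The load sits in parallel with Rb: Rb‖R_L = (782 × 20600) / (782 + 20600) = 753.4 kΩ.
V_out = 43.1 × 753.4 / (270 + 753.4) = 43.1 × 753.4/1023 = 31.7 V.

V_out ≈ 31.7 V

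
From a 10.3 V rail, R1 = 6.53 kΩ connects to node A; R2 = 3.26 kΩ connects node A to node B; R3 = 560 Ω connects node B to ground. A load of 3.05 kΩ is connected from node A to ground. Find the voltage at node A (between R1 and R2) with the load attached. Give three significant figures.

Below node A the series string R2+R3 = 3820 Ω sits in parallel with the 3050 Ω load: 1696 Ω.
V_A = 10.3 × 1696/(6530 + 1696) = 2.12 V.

V ≈ 2.12 V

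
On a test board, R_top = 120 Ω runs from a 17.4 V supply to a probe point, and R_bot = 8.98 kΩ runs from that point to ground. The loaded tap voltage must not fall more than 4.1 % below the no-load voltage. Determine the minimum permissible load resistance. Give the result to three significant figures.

R_L(min) ≈ 2.77 kΩ

Output resistance R_th = R_top‖R_bot = (120 × 8980)/9100 = 118.4 Ω.
The fractional drop is R_th/(R_th + R_L); requiring this ≤ 0.0410 gives R_L ≥ R_th(1/0.0410 − 1) = 118.4 × 23.39 = 2.77 kΩ.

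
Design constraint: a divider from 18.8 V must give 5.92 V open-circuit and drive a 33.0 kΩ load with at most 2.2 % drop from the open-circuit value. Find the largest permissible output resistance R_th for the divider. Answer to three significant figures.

R_th ≤ 742 Ω

Loading drop = R_th/(R_th + R_L) ≤ 0.0220, so R_th ≤ R_L · ε/(1−ε) = 33.0 kΩ × 0.0220/0.9780 = 742 Ω.
(Any R1, R2 with R2/(R1+R2) = 0.315 and R1‖R2 ≤ 742 Ω will meet the spec.)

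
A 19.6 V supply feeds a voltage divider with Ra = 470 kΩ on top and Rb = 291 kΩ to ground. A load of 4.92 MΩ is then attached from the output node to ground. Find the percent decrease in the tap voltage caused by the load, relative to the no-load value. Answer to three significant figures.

3.52 %

The divider's output (Thévenin) resistance is Ra‖Rb = 179.7 kΩ.
Fractional drop under load = R_th/(R_th + R_L) = 179.7 / (179.7 + 4920) = 0.03524.
So the output falls by 3.52 %.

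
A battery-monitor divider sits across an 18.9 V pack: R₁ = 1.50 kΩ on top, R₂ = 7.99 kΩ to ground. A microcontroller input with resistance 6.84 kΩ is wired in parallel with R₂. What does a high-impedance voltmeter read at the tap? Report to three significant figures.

V_out ≈ 13.4 V

The load sits in parallel with R₂: R₂‖R_L = (7.99 × 6.84) / (7.99 + 6.84) = 3.685 kΩ.
V_out = 18.9 × 3.685 / (1.50 + 3.685) = 18.9 × 3.685/5.185 = 13.4 V.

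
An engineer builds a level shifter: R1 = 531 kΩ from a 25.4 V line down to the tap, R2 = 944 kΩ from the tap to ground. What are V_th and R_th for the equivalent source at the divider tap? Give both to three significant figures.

V_th is the open-circuit tap voltage: 25.4 × 944/(531 + 944) = 16.3 V.
With the supply zeroed, R1 and R2 appear in parallel from the tap: R_th = R1‖R2 = (531 × 944)/1475 = 340 kΩ.

V_th = 16.3 V, R_th = 340 kΩ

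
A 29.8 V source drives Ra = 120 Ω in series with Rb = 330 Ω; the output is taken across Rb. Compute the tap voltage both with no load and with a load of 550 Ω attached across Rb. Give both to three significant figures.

Open-circuit: V = 29.8 × 330/(120 + 330) = 21.9 V.
With the load, Rb becomes Rb‖R_L = 206.2 Ω, so V = 29.8 × 206.2/326.2 = 18.8 V.

Unloaded: 21.9 V; loaded: 18.8 V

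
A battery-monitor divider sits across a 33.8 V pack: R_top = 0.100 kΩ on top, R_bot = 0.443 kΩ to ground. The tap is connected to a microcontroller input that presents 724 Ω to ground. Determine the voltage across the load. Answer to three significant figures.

V_out ≈ 24.8 V

The load sits in parallel with R_bot: R_bot‖R_L = (443 × 724) / (443 + 724) = 274.8 Ω.
V_out = 33.8 × 274.8 / (100 + 274.8) = 33.8 × 274.8/374.8 = 24.8 V.
(Unloaded it would have been 27.6 V.)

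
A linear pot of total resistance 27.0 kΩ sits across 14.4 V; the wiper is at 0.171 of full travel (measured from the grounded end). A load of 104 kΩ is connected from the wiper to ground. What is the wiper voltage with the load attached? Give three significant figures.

V ≈ 2.37 V

The wiper splits the pot into (1−α)R = 22.38 kΩ above and αR = 4.617 kΩ below.
Lower section ‖ load = 4.421 kΩ.
V_wiper = 14.4 × 4.421/(22.38 + 4.421) = 2.37 V.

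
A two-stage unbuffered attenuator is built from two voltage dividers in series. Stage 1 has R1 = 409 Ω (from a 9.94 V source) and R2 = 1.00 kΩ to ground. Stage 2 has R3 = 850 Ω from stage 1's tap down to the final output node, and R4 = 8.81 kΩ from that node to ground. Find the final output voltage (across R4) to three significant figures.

Stage 2 presents R3+R4 = 9660 Ω as a load on stage 1's tap.
Stage 1's lower leg becomes R2‖(R3+R4) = 906.2 Ω, so V_mid = 9.94 × 906.2/1315 = 6.849 V.
Stage 2 is itself unloaded: V_out = V_mid × R4/(R3+R4) = 6.849 × 8810/9660 = 6.25 V.

V_out ≈ 6.25 V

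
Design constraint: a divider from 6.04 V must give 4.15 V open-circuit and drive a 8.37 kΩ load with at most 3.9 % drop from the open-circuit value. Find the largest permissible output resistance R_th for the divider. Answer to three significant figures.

Loading drop = R_th/(R_th + R_L) ≤ 0.0390, so R_th ≤ R_L · ε/(1−ε) = 8.37 kΩ × 0.0390/0.9610 = 340 Ω.
(Any R1, R2 with R2/(R1+R2) = 0.687 and R1‖R2 ≤ 340 Ω will meet the spec.)

R_th ≤ 340 Ω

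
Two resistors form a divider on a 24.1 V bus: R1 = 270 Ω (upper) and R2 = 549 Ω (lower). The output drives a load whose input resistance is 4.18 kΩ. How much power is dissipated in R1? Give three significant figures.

P ≈ 275 mW

Total resistance from the source is R1 + (R2‖R_L) = 755.3 Ω, so I = 24.1/755.3 Ω = 31.91 mA.
P = I²·R1 = (31.91 mA)² × 270 Ω = 275 mW.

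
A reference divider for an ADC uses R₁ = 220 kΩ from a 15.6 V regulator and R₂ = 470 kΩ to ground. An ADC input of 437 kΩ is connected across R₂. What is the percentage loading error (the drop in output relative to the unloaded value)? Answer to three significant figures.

25.5 %

Unloaded V = 15.6 × 470/690.0 = 10.63 V.
Loaded: R₂‖R_L = 226.4 kΩ, giving V = 15.6 × 226.4/446.4 = 7.913 V.
Drop = (10.63 − 7.913) / 10.63 = 25.5 %.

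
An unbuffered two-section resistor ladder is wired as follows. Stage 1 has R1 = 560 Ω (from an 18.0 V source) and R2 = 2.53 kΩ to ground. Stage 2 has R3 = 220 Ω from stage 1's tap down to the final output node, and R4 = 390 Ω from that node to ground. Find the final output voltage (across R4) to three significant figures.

V_out ≈ 5.38 V

Stage 2 presents R3+R4 = 610.0 Ω as a load on stage 1's tap.
Stage 1's lower leg becomes R2‖(R3+R4) = 491.5 Ω, so V_mid = 18.0 × 491.5/1051 = 8.414 V.
Stage 2 is itself unloaded: V_out = V_mid × R4/(R3+R4) = 8.414 × 390/610.0 = 5.38 V.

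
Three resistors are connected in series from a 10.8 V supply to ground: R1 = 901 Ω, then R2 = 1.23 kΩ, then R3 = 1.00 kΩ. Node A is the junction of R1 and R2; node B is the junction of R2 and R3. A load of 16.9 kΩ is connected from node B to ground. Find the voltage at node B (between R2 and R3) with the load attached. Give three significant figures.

At node B, R3 is in parallel with the load: R3‖R_L = 944.1 Ω.
Below node A the resistance is R2 + (R3‖R_L) = 2174 Ω, so V_A = 10.8 × 2174/3075 = 7.636 V.
Then V_B = V_A × (R3‖R_L)/(R2 + R3‖R_L) = 7.636 × 944.1/2174 = 3.32 V.

V ≈ 3.32 V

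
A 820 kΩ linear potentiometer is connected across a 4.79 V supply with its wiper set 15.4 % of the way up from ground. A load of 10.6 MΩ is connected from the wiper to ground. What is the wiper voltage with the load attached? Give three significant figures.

The wiper splits the pot into (1−α)R = 693.7 kΩ above and αR = 126.3 kΩ below.
Lower section ‖ load = 124.8 kΩ.
V_wiper = 4.79 × 124.8/(693.7 + 124.8) = 0.730 V.

V ≈ 0.730 V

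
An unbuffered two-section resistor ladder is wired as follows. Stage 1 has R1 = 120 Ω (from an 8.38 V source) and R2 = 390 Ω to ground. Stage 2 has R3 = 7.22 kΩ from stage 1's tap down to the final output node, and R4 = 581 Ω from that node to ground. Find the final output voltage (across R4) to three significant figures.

Stage 2 presents R3+R4 = 7801 Ω as a load on stage 1's tap.
Stage 1's lower leg becomes R2‖(R3+R4) = 371.4 Ω, so V_mid = 8.38 × 371.4/491.4 = 6.334 V.
Stage 2 is itself unloaded: V_out = V_mid × R4/(R3+R4) = 6.334 × 581/7801 = 0.472 V.

V_out ≈ 0.472 V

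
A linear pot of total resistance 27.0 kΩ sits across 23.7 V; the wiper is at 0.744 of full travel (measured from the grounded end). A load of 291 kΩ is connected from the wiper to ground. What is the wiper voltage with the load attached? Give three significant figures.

The wiper splits the pot into (1−α)R = 6.912 kΩ above and αR = 20.09 kΩ below.
Lower section ‖ load = 18.79 kΩ.
V_wiper = 23.7 × 18.79/(6.912 + 18.79) = 17.3 V.

V ≈ 17.3 V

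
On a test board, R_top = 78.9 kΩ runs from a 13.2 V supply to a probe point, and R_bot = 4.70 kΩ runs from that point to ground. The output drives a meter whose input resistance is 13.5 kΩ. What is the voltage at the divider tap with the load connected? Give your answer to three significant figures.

V_out ≈ 0.559 V

The load sits in parallel with R_bot: R_bot‖R_L = (4.70 × 13.5) / (4.70 + 13.5) = 3.486 kΩ.
V_out = 13.2 × 3.486 / (78.9 + 3.486) = 13.2 × 3.486/82.39 = 0.559 V.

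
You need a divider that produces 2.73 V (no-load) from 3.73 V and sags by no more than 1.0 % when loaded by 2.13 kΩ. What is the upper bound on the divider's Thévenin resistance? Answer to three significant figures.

R_th ≤ 21.5 Ω

Loading drop = R_th/(R_th + R_L) ≤ 0.0100, so R_th ≤ R_L · ε/(1−ε) = 2.13 kΩ × 0.0100/0.9900 = 21.5 Ω.
(Any R1, R2 with R2/(R1+R2) = 0.732 and R1‖R2 ≤ 21.5 Ω will meet the spec.)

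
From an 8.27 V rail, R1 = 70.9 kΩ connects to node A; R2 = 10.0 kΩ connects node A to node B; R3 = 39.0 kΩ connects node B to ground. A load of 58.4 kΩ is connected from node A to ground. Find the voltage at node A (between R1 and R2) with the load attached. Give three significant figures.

V ≈ 2.26 V

Below node A the series string R2+R3 = 49.00 kΩ sits in parallel with the 58.4 kΩ load: 26.64 kΩ.
V_A = 8.27 × 26.64/(70.9 + 26.64) = 2.26 V.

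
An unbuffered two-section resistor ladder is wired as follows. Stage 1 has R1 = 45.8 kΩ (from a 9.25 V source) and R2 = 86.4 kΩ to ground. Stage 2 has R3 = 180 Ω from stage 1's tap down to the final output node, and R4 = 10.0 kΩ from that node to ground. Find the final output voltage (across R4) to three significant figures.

Stage 2 presents R3+R4 = 10180 Ω as a load on stage 1's tap.
Stage 1's lower leg becomes R2‖(R3+R4) = 9107 Ω, so V_mid = 9.25 × 9107/54910 = 1.534 V.
Stage 2 is itself unloaded: V_out = V_mid × R4/(R3+R4) = 1.534 × 10000/10180 = 1.51 V.

V_out ≈ 1.51 V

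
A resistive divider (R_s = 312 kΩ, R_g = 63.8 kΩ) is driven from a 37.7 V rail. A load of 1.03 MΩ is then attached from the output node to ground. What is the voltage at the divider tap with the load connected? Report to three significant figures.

The load sits in parallel with R_g: R_g‖R_L = (63.8 × 1030) / (63.8 + 1030) = 60.08 kΩ.
V_out = 37.7 × 60.08 / (312 + 60.08) = 37.7 × 60.08/372.1 = 6.09 V.
(Unloaded it would have been 6.40 V.)

V_out ≈ 6.09 V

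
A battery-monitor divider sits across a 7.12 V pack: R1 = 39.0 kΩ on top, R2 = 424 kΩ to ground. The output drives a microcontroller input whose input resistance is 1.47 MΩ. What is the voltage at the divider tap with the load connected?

V_out ≈ 6.37 V

The load sits in parallel with R2: R2‖R_L = (424 × 1470) / (424 + 1470) = 329.1 kΩ.
V_out = 7.12 × 329.1 / (39.0 + 329.1) = 7.12 × 329.1/368.1 = 6.37 V.
(Unloaded it would have been 6.52 V.)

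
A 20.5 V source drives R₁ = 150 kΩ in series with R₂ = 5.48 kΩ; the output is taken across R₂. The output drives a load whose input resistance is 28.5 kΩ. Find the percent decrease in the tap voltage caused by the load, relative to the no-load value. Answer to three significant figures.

15.6 %

The divider's output (Thévenin) resistance is R₁‖R₂ = 5.287 kΩ.
Fractional drop under load = R_th/(R_th + R_L) = 5.287 / (5.287 + 28.5) = 0.1565.
So the output falls by 15.6 %.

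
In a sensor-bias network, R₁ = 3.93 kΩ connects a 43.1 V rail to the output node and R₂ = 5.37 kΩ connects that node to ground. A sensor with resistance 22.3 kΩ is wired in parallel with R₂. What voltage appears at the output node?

The load sits in parallel with R₂: R₂‖R_L = (5.37 × 22.3) / (5.37 + 22.3) = 4.328 kΩ.
V_out = 43.1 × 4.328 / (3.93 + 4.328) = 43.1 × 4.328/8.258 = 22.6 V.
(Unloaded it would have been 24.9 V.)

V_out ≈ 22.6 V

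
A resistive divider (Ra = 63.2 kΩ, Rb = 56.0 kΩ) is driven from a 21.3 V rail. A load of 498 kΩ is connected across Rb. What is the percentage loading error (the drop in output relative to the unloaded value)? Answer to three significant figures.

5.63 %

The divider's output (Thévenin) resistance is Ra‖Rb = 29.69 kΩ.
Fractional drop under load = R_th/(R_th + R_L) = 29.69 / (29.69 + 498) = 0.05627.
So the output falls by 5.63 %.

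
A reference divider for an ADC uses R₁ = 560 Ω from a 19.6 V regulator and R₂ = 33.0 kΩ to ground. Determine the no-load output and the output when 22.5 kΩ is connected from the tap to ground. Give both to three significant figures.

Open-circuit: V = 19.6 × 33000/(560 + 33000) = 19.3 V.
With the load, R₂ becomes R₂‖R_L = 13380 Ω, so V = 19.6 × 13380/13940 = 18.8 V.

Unloaded: 19.3 V; loaded: 18.8 V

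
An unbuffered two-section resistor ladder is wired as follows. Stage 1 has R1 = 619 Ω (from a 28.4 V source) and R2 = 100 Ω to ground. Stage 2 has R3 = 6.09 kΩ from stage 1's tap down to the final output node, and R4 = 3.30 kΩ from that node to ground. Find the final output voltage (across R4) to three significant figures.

Stage 2 presents R3+R4 = 9390 Ω as a load on stage 1's tap.
Stage 1's lower leg becomes R2‖(R3+R4) = 98.95 Ω, so V_mid = 28.4 × 98.95/717.9 = 3.914 V.
Stage 2 is itself unloaded: V_out = V_mid × R4/(R3+R4) = 3.914 × 3300/9390 = 1.38 V.

V_out ≈ 1.38 V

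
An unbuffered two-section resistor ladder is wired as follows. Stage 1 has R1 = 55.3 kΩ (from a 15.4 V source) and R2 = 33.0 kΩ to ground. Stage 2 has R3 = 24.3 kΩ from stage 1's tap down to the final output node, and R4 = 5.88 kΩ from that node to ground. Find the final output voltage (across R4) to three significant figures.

V_out ≈ 0.666 V

Stage 2 presents R3+R4 = 30.18 kΩ as a load on stage 1's tap.
Stage 1's lower leg becomes R2‖(R3+R4) = 15.76 kΩ, so V_mid = 15.4 × 15.76/71.06 = 3.416 V.
Stage 2 is itself unloaded: V_out = V_mid × R4/(R3+R4) = 3.416 × 5.88/30.18 = 0.666 V.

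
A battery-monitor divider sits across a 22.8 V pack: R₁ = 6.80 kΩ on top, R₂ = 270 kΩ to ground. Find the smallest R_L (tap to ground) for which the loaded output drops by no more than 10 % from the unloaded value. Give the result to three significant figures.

R_L(min) ≈ 59.7 kΩ

Output resistance R_th = R₁‖R₂ = (6.80 × 270)/276.8 = 6.633 kΩ.
The fractional drop is R_th/(R_th + R_L); requiring this ≤ 0.100 gives R_L ≥ R_th(1/0.100 − 1) = 6.633 × 9.000 = 59.7 kΩ.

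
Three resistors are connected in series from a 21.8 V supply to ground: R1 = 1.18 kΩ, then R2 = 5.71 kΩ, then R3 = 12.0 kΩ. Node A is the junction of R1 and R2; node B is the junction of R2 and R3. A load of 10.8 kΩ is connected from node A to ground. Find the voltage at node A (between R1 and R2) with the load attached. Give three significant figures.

V ≈ 18.5 V

Below node A the series string R2+R3 = 17.71 kΩ sits in parallel with the 10.8 kΩ load: 6.709 kΩ.
V_A = 21.8 × 6.709/(1.18 + 6.709) = 18.5 V.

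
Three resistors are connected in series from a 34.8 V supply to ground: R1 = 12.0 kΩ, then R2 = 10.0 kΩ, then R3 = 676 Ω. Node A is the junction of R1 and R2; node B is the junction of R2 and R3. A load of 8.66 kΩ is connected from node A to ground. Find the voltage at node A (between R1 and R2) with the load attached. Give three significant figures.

Below node A the series string R2+R3 = 10680 Ω sits in parallel with the 8660 Ω load: 4781 Ω.
V_A = 34.8 × 4781/(12000 + 4781) = 9.92 V.

V ≈ 9.92 V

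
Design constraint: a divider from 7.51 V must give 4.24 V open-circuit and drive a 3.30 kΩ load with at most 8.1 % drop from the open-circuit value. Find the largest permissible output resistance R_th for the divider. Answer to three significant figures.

Loading drop = R_th/(R_th + R_L) ≤ 0.0810, so R_th ≤ R_L · ε/(1−ε) = 3.30 kΩ × 0.0810/0.9190 = 291 Ω.
(Any R1, R2 with R2/(R1+R2) = 0.565 and R1‖R2 ≤ 291 Ω will meet the spec.)

R_th ≤ 291 Ω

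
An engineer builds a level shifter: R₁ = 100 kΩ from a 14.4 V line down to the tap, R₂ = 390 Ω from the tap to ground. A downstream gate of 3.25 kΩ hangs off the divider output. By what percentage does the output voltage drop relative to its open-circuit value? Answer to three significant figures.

10.7 %

The divider's output (Thévenin) resistance is R₁‖R₂ = 388.5 Ω.
Fractional drop under load = R_th/(R_th + R_L) = 388.5 / (388.5 + 3250) = 0.1068.
So the output falls by 10.7 %.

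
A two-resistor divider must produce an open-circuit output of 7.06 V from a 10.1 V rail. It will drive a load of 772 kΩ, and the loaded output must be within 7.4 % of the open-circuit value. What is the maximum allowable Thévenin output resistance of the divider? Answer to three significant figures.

Loading drop = R_th/(R_th + R_L) ≤ 0.0740, so R_th ≤ R_L · ε/(1−ε) = 772 kΩ × 0.0740/0.9260 = 61.7 kΩ.
(Any R1, R2 with R2/(R1+R2) = 0.699 and R1‖R2 ≤ 61.7 kΩ will meet the spec.)

R_th ≤ 61.7 kΩ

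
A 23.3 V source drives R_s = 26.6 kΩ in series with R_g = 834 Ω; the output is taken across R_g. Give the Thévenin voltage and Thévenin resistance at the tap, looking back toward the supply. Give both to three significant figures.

V_th = 0.708 V, R_th = 809 Ω

V_th is the open-circuit tap voltage: 23.3 × 834/(26600 + 834) = 0.708 V.
With the supply zeroed, R_s and R_g appear in parallel from the tap: R_th = R_s‖R_g = (26600 × 834)/27430 = 809 Ω.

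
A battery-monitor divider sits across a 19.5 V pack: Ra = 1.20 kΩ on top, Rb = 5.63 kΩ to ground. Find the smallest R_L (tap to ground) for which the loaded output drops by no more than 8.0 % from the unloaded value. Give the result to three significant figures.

R_L(min) ≈ 11.4 kΩ

Output resistance R_th = Ra‖Rb = (1200 × 5630)/6830 = 989.2 Ω.
The fractional drop is R_th/(R_th + R_L); requiring this ≤ 0.0800 gives R_L ≥ R_th(1/0.0800 − 1) = 989.2 × 11.50 = 11.4 kΩ.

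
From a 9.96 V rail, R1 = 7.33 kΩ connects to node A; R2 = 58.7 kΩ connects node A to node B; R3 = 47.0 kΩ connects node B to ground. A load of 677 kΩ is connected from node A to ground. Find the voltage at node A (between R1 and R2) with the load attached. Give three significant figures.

V ≈ 9.22 V

Below node A the series string R2+R3 = 105.7 kΩ sits in parallel with the 677 kΩ load: 91.43 kΩ.
V_A = 9.96 × 91.43/(7.33 + 91.43) = 9.22 V.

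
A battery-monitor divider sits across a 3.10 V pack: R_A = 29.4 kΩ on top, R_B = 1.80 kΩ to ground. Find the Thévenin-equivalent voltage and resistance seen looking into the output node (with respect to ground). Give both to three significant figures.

V_th = 0.179 V, R_th = 1.70 kΩ

V_th is the open-circuit tap voltage: 3.10 × 1.80/(29.4 + 1.80) = 0.179 V.
With the supply zeroed, R_A and R_B appear in parallel from the tap: R_th = R_A‖R_B = (29.4 × 1.80)/31.20 = 1.70 kΩ.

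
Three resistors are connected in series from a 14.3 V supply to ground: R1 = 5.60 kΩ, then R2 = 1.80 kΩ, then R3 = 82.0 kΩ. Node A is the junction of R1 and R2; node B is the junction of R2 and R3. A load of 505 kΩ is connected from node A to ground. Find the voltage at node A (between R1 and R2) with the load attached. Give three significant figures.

Below node A the series string R2+R3 = 83.80 kΩ sits in parallel with the 505 kΩ load: 71.87 kΩ.
V_A = 14.3 × 71.87/(5.60 + 71.87) = 13.3 V.

V ≈ 13.3 V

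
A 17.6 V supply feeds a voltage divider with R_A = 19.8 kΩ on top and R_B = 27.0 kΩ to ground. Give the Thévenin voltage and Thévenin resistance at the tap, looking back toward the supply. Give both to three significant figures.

V_th is the open-circuit tap voltage: 17.6 × 27.0/(19.8 + 27.0) = 10.2 V.
With the supply zeroed, R_A and R_B appear in parallel from the tap: R_th = R_A‖R_B = (19.8 × 27.0)/46.80 = 11.4 kΩ.

V_th = 10.2 V, R_th = 11.4 kΩ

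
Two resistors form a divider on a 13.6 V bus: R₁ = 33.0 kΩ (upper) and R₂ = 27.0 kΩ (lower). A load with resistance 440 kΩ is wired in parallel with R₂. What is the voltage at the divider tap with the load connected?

V_out ≈ 5.92 V

The load sits in parallel with R₂: R₂‖R_L = (27.0 × 440) / (27.0 + 440) = 25.44 kΩ.
V_out = 13.6 × 25.44 / (33.0 + 25.44) = 13.6 × 25.44/58.44 = 5.92 V.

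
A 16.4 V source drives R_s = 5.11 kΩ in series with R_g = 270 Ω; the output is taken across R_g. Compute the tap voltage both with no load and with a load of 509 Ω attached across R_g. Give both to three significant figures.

Open-circuit: V = 16.4 × 270/(5110 + 270) = 0.823 V.
With the load, R_g becomes R_g‖R_L = 176.4 Ω, so V = 16.4 × 176.4/5286 = 0.547 V.

Unloaded: 0.823 V; loaded: 0.547 V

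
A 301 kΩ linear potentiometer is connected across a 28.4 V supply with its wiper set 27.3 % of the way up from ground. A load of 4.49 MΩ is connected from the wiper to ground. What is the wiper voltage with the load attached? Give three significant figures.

V ≈ 7.65 V

The wiper splits the pot into (1−α)R = 218.8 kΩ above and αR = 82.17 kΩ below.
Lower section ‖ load = 80.70 kΩ.
V_wiper = 28.4 × 80.70/(218.8 + 80.70) = 7.65 V.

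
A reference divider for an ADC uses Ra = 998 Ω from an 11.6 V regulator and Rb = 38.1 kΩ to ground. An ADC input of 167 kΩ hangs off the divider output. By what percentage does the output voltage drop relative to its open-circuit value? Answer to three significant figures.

The divider's output (Thévenin) resistance is Ra‖Rb = 972.5 Ω.
Fractional drop under load = R_th/(R_th + R_L) = 972.5 / (972.5 + 167000) = 0.005790.
So the output falls by 0.579 %.

0.579 %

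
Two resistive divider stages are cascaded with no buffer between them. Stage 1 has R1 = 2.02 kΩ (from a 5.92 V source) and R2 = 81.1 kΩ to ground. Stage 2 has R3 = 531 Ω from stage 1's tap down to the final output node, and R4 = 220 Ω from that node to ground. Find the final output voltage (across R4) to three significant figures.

V_out ≈ 0.467 V

Stage 2 presents R3+R4 = 751.0 Ω as a load on stage 1's tap.
Stage 1's lower leg becomes R2‖(R3+R4) = 744.1 Ω, so V_mid = 5.92 × 744.1/2764 = 1.594 V.
Stage 2 is itself unloaded: V_out = V_mid × R4/(R3+R4) = 1.594 × 220/751.0 = 0.467 V.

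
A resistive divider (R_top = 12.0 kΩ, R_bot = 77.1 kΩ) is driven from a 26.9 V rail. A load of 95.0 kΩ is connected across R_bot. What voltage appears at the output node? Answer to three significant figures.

The load sits in parallel with R_bot: R_bot‖R_L = (77.1 × 95.0) / (77.1 + 95.0) = 42.56 kΩ.
V_out = 26.9 × 42.56 / (12.0 + 42.56) = 26.9 × 42.56/54.56 = 21.0 V.

V_out ≈ 21.0 V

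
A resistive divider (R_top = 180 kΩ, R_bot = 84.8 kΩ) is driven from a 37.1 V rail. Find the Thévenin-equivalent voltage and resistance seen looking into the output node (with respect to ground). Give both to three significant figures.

V_th = 11.9 V, R_th = 57.6 kΩ

V_th is the open-circuit tap voltage: 37.1 × 84.8/(180 + 84.8) = 11.9 V.
With the supply zeroed, R_top and R_bot appear in parallel from the tap: R_th = R_top‖R_bot = (180 × 84.8)/264.8 = 57.6 kΩ.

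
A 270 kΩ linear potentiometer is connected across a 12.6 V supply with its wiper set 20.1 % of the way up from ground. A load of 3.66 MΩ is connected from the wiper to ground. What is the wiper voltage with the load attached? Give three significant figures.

V ≈ 2.50 V

The wiper splits the pot into (1−α)R = 215.7 kΩ above and αR = 54.27 kΩ below.
Lower section ‖ load = 53.48 kΩ.
V_wiper = 12.6 × 53.48/(215.7 + 53.48) = 2.50 V.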